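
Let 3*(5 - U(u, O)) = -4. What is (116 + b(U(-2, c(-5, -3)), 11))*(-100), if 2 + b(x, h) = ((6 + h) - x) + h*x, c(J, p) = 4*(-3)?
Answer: -58300/3 ≈ -19433.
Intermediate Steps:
c(J, p) = -12
U(u, O) = 19/3 (U(u, O) = 5 - ⅓*(-4) = 5 + 4/3 = 19/3)
b(x, h) = 4 + h - x + h*x (b(x, h) = -2 + (((6 + h) - x) + h*x) = -2 + ((6 + h - x) + h*x) = -2 + (6 + h - x + h*x) = 4 + h - x + h*x)
(116 + b(U(-2, c(-5, -3)), 11))*(-100) = (116 + (4 + 11 - 1*19/3 + 11*(19/3)))*(-100) = (116 + (4 + 11 - 19/3 + 209/3))*(-100) = (116 + 235/3)*(-100) = (583/3)*(-100) = -58300/3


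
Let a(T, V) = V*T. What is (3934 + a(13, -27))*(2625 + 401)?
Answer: 10842158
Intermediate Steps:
a(T, V) = T*V
(3934 + a(13, -27))*(2625 + 401) = (3934 + 13*(-27))*(2625 + 401) = (3934 - 351)*3026 = 3583*3026 = 10842158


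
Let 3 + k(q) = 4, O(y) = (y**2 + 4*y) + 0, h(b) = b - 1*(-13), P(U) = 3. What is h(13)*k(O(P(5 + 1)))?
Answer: 26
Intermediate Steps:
h(b) = 13 + b (h(b) = b + 13 = 13 + b)
O(y) = y**2 + 4*y
k(q) = 1 (k(q) = -3 + 4 = 1)
h(13)*k(O(P(5 + 1))) = (13 + 13)*1 = 26*1 = 26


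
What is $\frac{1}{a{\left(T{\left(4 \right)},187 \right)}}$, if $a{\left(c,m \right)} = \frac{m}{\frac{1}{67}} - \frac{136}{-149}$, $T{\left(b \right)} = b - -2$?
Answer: $\frac{149}{1866957} \approx 7.9809 \cdot 10^{-5}$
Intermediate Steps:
$T{\left(b \right)} = 2 + b$ ($T{\left(b \right)} = b + 2 = 2 + b$)
$a{\left(c,m \right)} = \frac{136}{149} + 67 m$ ($a{\left(c,m \right)} = m \frac{1}{\frac{1}{67}} - - \frac{136}{149} = m 67 + \frac{136}{149} = 67 m + \frac{136}{149} = \frac{136}{149} + 67 m$)
$\frac{1}{a{\left(T{\left(4 \right)},187 \right)}} = \frac{1}{\frac{136}{149} + 67 \cdot 187} = \frac{1}{\frac{136}{149} + 12529} = \frac{1}{\frac{1866957}{149}} = \frac{149}{1866957}$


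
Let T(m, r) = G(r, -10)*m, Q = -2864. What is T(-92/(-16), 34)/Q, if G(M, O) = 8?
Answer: -23/1432 ≈ -0.016061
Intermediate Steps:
T(m, r) = 8*m
T(-92/(-16), 34)/Q = (8*(-92/(-16)))/(-2864) = (8*(-92*(-1/16)))*(-1/2864) = (8*(23/4))*(-1/2864) = 46*(-1/2864) = -23/1432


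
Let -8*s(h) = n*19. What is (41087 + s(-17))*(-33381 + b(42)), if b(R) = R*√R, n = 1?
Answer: -10971566937/8 + 6902217*√42/4 ≈ -1.3603e+9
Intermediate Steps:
s(h) = -19/8
b(R) = R^(3/2)
(41087 + s(-17))*(-33381 + b(42)) = (41087 - 19/8)*(-33381 + 42^(3/2)) = 328677*(-33381 + 42*√42)/8 = -10971566937/8 + 6902217*√42/4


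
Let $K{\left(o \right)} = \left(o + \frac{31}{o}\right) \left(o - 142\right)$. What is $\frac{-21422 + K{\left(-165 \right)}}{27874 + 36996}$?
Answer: $\frac{2416481}{5351775} \approx 0.45153$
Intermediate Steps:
$K{\left(o \right)} = \left(-142 + o\right) \left(o + \frac{31}{o}\right)$ ($K{\left(o \right)} = \left(o + \frac{31}{o}\right) \left(-142 + o\right) = \left(-142 + o\right) \left(o + \frac{31}{o}\right)$)
$\frac{-21422 + K{\left(-165 \right)}}{27874 + 36996} = \frac{-21422 + \left(31 + \left(-165\right)^{2} - \frac{4402}{-165} - -23430\right)}{27874 + 36996} = \frac{-21422 + \left(31 + 27225 - - \frac{4402}{165} + 23430\right)}{64870} = \left(-21422 + \left(31 + 27225 + \frac{4402}{165} + 23430\right)\right) \frac{1}{64870} = \left(-21422 + \frac{8367592}{165}\right) \frac{1}{64870} = \frac{4832962}{165} \cdot \frac{1}{64870} = \frac{2416481}{5351775}$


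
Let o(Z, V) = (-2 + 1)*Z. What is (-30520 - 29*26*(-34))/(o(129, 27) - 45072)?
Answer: 1628/15067 ≈ 0.10805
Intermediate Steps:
o(Z, V) = -Z
(-30520 - 29*26*(-34))/(o(129, 27) - 45072) = (-30520 - 29*26*(-34))/(-1*129 - 45072) = (-30520 - 754*(-34))/(-129 - 45072) = (-30520 + 25636)/(-45201) = -4884*(-1/45201) = 1628/15067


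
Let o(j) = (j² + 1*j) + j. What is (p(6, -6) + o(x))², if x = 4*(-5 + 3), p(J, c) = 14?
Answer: 3844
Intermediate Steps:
x = -8 (x = 4*(-2) = -8)
o(j) = j² + 2*j (o(j) = (j² + j) + j = (j + j²) + j = j² + 2*j)
(p(6, -6) + o(x))² = (14 - 8*(2 - 8))² = (14 - 8*(-6))² = (14 + 48)² = 62² = 3844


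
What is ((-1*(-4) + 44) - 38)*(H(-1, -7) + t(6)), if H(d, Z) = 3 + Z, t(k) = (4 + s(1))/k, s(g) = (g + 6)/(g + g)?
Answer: -55/2 ≈ -27.500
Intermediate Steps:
s(g) = (6 + g)/(2*g) (s(g) = (6 + g)/((2*g)) = (6 + g)*(1/(2*g)) = (6 + g)/(2*g))
t(k) = 15/(2*k) (t(k) = (4 + (½)*(6 + 1)/1)/k = (4 + (½)*1*7)/k = (4 + 7/2)/k = 15/(2*k))
((-1*(-4) + 44) - 38)*(H(-1, -7) + t(6)) = ((-1*(-4) + 44) - 38)*((3 - 7) + (15/2)/6) = ((4 + 44) - 38)*(-4 + (15/2)*(⅙)) = (48 - 38)*(-4 + 5/4) = 10*(-11/4) = -55/2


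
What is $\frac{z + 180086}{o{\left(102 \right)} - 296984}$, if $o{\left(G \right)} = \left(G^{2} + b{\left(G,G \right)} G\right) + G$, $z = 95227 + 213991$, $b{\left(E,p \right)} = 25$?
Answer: $- \frac{61163}{35491} \approx -1.7233$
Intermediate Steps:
$z = 309218$
$o{\left(G \right)} = G^{2} + 26 G$ ($o{\left(G \right)} = \left(G^{2} + 25 G\right) + G = G^{2} + 26 G$)
$\frac{z + 180086}{o{\left(102 \right)} - 296984} = \frac{309218 + 180086}{102 \left(26 + 102\right) - 296984} = \frac{489304}{102 \cdot 128 - 296984} = \frac{489304}{13056 - 296984} = \frac{489304}{-283928} = 489304 \left(- \frac{1}{283928}\right) = - \frac{61163}{35491}$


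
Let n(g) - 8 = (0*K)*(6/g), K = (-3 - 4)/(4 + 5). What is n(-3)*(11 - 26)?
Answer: -120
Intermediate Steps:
K = -7/9 ≈ -0.77778
n(g) = 8 (n(g) = 8 + (0*(-7/9))*(6/g) = 8 + 0*(6/g) = 8 + 0 = 8)
n(-3)*(11 - 26) = 8*(11 - 26) = 8*(-15) = -120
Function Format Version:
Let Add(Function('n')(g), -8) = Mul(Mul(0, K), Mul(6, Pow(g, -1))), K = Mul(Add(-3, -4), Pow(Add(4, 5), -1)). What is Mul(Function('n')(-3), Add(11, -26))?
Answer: -120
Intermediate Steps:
K = Rational(-7, 9) (K = Mul(-7, Pow(9, -1)) = Mul(-7, Rational(1, 9)) = Rational(-7, 9) ≈ -0.77778)
Function('n')(g) = 8 (Function('n')(g) = Add(8, Mul(Mul(0, Rational(-7, 9)), Mul(6, Pow(g, -1)))) = Add(8, Mul(0, Mul(6, Pow(g, -1)))) = Add(8, 0) = 8)
Mul(Function('n')(-3), Add(11, -26)) = Mul(8, Add(11, -26)) = Mul(8, -15) = -120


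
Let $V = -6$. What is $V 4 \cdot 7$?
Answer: $-168$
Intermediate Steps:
$V 4 \cdot 7 = \left(-6\right) 4 \cdot 7 = \left(-24\right) 7 = -168$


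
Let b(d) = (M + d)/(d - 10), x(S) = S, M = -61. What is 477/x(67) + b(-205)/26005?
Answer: 380994371/53514575 ≈ 7.1195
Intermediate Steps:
b(d) = (-61 + d)/(-10 + d) (b(d) = (-61 + d)/(d - 10) = (-61 + d)/(-10 + d))
477/x(67) + b(-205)/26005 = 477/67 + ((-61 - 205)/(-10 - 205))/26005 = 477*(1/67) + (-266/(-215))*(1/26005) = 477/67 - 1/215*(-266)*(1/26005) = 477/67 + (266/215)*(1/26005) = 477/67 + 38/798725 = 380994371/53514575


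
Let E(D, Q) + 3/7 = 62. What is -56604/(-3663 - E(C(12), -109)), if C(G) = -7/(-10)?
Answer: 99057/6518 ≈ 15.197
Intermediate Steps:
C(G) = 7/10 (C(G) = -7*(-1/10) = 7/10)
E(D, Q) = 431/7 (E(D, Q) = -3/7 + 62 = 431/7)
-56604/(-3663 - E(C(12), -109)) = -56604/(-3663 - 1*431/7) = -56604/(-3663 - 431/7) = -56604/(-26072/7) = -56604*(-7/26072) = 99057/6518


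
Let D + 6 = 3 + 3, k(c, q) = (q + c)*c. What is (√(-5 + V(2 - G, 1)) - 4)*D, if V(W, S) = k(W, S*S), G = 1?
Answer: 0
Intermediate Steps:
k(c, q) = c*(c + q) (k(c, q) = (c + q)*c = c*(c + q))
V(W, S) = W*(W + S²) (V(W, S) = W*(W + S*S) = W*(W + S²))
D = 0 (D = -6 + (3 + 3) = -6 + 6 = 0)
(√(-5 + V(2 - G, 1)) - 4)*D = (√(-5 + (2 - 1*1)*((2 - 1*1) + 1²)) - 4)*0 = (√(-5 + (2 - 1)*((2 - 1) + 1)) - 4)*0 = (√(-5 + 1*(1 + 1)) - 4)*0 = (√(-5 + 1*2) - 4)*0 = (√(-5 + 2) - 4)*0 = (√(-3) - 4)*0 = (I*√3 - 4)*0 = (-4 + I*√3)*0 = 0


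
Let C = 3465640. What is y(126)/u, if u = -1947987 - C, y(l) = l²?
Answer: -15876/5413627 ≈ -0.0029326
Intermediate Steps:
u = -5413627 (u = -1947987 - 1*3465640 = -1947987 - 3465640 = -5413627)
y(126)/u = 126²/(-5413627) = 15876*(-1/5413627) = -15876/5413627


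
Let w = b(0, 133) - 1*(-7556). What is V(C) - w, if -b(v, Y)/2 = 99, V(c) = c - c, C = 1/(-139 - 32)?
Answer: -7358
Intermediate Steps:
C = -1/171 (C = 1/(-171) = -1/171 ≈ -0.0058480)
V(c) = 0
b(v, Y) = -198 (b(v, Y) = -2*99 = -198)
w = 7358 (w = -198 - 1*(-7556) = -198 + 7556 = 7358)
V(C) - w = 0 - 1*7358 = 0 - 7358 = -7358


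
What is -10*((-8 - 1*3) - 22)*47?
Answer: 15510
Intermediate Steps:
-10*((-8 - 1*3) - 22)*47 = -10*((-8 - 3) - 22)*47 = -10*(-11 - 22)*47 = -10*(-33)*47 = 330*47 = 15510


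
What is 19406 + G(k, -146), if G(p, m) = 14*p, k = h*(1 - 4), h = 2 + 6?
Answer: 19070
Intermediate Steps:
h = 8
k = -24 (k = 8*(1 - 4) = 8*(-3) = -24)
19406 + G(k, -146) = 19406 + 14*(-24) = 19406 - 336 = 19070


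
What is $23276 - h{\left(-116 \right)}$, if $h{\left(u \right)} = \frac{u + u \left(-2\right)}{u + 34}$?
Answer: $\frac{954374}{41} \approx 23277.0$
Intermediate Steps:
$h{\left(u \right)} = - \frac{u}{34 + u}$ ($h{\left(u \right)} = \frac{u - 2 u}{34 + u} = \frac{\left(-1\right) u}{34 + u} = - \frac{u}{34 + u}$)
$23276 - h{\left(-116 \right)} = 23276 - \left(-1\right) \left(-116\right) \frac{1}{34 - 116} = 23276 - \left(-1\right) \left(-116\right) \frac{1}{-82} = 23276 - \left(-1\right) \left(-116\right) \left(- \frac{1}{82}\right) = 23276 - - \frac{58}{41} = 23276 + \frac{58}{41} = \frac{954374}{41}$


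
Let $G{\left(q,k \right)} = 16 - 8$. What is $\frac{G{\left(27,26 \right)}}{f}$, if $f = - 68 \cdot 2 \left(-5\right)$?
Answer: $\frac{1}{85} \approx 0.011765$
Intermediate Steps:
$G{\left(q,k \right)} = 8$
$f = 680$ ($f = \left(-68\right) \left(-10\right) = 680$)
$\frac{G{\left(27,26 \right)}}{f} = \frac{8}{680} = 8 \cdot \frac{1}{680} = \frac{1}{85}$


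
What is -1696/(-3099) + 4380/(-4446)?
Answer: -111726/255151 ≈ -0.43788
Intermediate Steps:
-1696/(-3099) + 4380/(-4446) = -1696*(-1/3099) + 4380*(-1/4446) = 1696/3099 - 730/741 = -111726/255151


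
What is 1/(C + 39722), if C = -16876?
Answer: 1/22846 ≈ 4.3771e-5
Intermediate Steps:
1/(C + 39722) = 1/(-16876 + 39722) = 1/22846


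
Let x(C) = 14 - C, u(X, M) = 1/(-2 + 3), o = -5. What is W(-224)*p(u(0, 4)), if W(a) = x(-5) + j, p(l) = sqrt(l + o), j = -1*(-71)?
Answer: 180*I ≈ 180.0*I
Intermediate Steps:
u(X, M) = 1 (u(X, M) = 1/1 = 1)
j = 71
p(l) = sqrt(-5 + l) (p(l) = sqrt(l - 5) = sqrt(-5 + l))
W(a) = 90 (W(a) = (14 - 1*(-5)) + 71 = (14 + 5) + 71 = 19 + 71 = 90)
W(-224)*p(u(0, 4)) = 90*sqrt(-5 + 1) = 90*sqrt(-4) = 90*(2*I) = 180*I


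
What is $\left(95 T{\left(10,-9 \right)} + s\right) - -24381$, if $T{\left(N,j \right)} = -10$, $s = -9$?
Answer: $23422$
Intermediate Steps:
$\left(95 T{\left(10,-9 \right)} + s\right) - -24381 = \left(95 \left(-10\right) - 9\right) - -24381 = \left(-950 - 9\right) + 24381 = -959 + 24381 = 23422$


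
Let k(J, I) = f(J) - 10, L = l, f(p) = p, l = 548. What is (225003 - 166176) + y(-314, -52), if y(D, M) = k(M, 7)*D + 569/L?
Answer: 42906229/548 ≈ 78296.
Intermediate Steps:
L = 548
k(J, I) = -10 + J (k(J, I) = J - 10 = -10 + J)
y(D, M) = 569/548 + D*(-10 + M) (y(D, M) = (-10 + M)*D + 569/548 = D*(-10 + M) + 569*(1/548) = D*(-10 + M) + 569/548 = 569/548 + D*(-10 + M))
(225003 - 166176) + y(-314, -52) = (225003 - 166176) + (569/548 - 314*(-10 - 52)) = 58827 + (569/548 - 314*(-62)) = 58827 + (569/548 + 19468) = 58827 + 10669033/548 = 42906229/548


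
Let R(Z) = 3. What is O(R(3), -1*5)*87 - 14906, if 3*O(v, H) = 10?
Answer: -14616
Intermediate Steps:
O(v, H) = 10/3 (O(v, H) = (⅓)*10 = 10/3)
O(R(3), -1*5)*87 - 14906 = (10/3)*87 - 14906 = 290 - 14906 = -14616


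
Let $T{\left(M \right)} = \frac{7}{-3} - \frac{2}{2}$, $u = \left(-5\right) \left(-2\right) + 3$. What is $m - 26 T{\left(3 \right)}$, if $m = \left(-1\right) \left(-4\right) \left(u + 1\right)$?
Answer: $\frac{428}{3} \approx 142.67$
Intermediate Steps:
$u = 13$ ($u = 10 + 3 = 13$)
$T{\left(M \right)} = - \frac{10}{3}$ ($T{\left(M \right)} = 7 \left(- \frac{1}{3}\right) - 1 = - \frac{7}{3} - 1 = - \frac{10}{3}$)
$m = 56$ ($m = \left(-1\right) \left(-4\right) \left(13 + 1\right) = 4 \cdot 14 = 56$)
$m - 26 T{\left(3 \right)} = 56 - - \frac{260}{3} = 56 + \frac{260}{3} = \frac{428}{3}$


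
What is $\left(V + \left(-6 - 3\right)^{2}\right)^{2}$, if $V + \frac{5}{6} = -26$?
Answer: $\frac{105625}{36} \approx 2934.0$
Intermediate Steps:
$V = - \frac{161}{6}$ ($V = - \frac{5}{6} - 26 = - \frac{161}{6} \approx -26.833$)
$\left(V + \left(-6 - 3\right)^{2}\right)^{2} = \left(- \frac{161}{6} + \left(-6 - 3\right)^{2}\right)^{2} = \left(- \frac{161}{6} + \left(-9\right)^{2}\right)^{2} = \left(- \frac{161}{6} + 81\right)^{2} = \left(\frac{325}{6}\right)^{2} = \frac{105625}{36}$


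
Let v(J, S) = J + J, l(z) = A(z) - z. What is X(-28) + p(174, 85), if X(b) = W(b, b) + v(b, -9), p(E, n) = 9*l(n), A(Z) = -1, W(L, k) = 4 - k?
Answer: -798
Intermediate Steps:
l(z) = -1 - z
v(J, S) = 2*J
p(E, n) = -9 - 9*n (p(E, n) = 9*(-1 - n) = -9 - 9*n)
X(b) = 4 + b (X(b) = (4 - b) + 2*b = 4 + b)
X(-28) + p(174, 85) = (4 - 28) + (-9 - 9*85) = -24 + (-9 - 765) = -24 - 774 = -798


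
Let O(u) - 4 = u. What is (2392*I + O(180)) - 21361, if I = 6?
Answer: -6825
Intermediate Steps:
O(u) = 4 + u
(2392*I + O(180)) - 21361 = (2392*6 + (4 + 180)) - 21361 = (14352 + 184) - 21361 = 14536 - 21361 = -6825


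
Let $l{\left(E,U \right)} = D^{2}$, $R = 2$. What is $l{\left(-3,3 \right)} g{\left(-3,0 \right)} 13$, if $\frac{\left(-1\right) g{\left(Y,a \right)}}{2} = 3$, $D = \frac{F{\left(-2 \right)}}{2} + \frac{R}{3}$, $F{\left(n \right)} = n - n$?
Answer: $- \frac{104}{3} \approx -34.667$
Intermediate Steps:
$F{\left(n \right)} = 0$
$D = \frac{2}{3}$ ($D = \frac{0}{2} + \frac{2}{3} = 0 \cdot \frac{1}{2} + 2 \cdot \frac{1}{3} = 0 + \frac{2}{3} = \frac{2}{3} \approx 0.66667$)
$g{\left(Y,a \right)} = -6$ ($g{\left(Y,a \right)} = \left(-2\right) 3 = -6$)
$l{\left(E,U \right)} = \frac{4}{9}$ ($l{\left(E,U \right)} = \left(\frac{2}{3}\right)^{2} = \frac{4}{9}$)
$l{\left(-3,3 \right)} g{\left(-3,0 \right)} 13 = \frac{4}{9} \left(-6\right) 13 = \left(- \frac{8}{3}\right) 13 = - \frac{104}{3}$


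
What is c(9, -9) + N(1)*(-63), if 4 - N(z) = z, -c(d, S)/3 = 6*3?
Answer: -243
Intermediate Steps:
c(d, S) = -54 (c(d, S) = -18*3 = -3*18 = -54)
N(z) = 4 - z
c(9, -9) + N(1)*(-63) = -54 + (4 - 1*1)*(-63) = -54 + (4 - 1)*(-63) = -54 + 3*(-63) = -54 - 189 = -243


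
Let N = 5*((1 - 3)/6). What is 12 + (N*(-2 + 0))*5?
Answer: 86/3 ≈ 28.667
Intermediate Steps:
N = -5/3 (N = 5*((⅙)*(-2)) = 5*(-⅓) = -5/3 ≈ -1.6667)
12 + (N*(-2 + 0))*5 = 12 - 5*(-2 + 0)/3*5 = 12 - 5/3*(-2)*5 = 12 + (10/3)*5 = 12 + 50/3 = 86/3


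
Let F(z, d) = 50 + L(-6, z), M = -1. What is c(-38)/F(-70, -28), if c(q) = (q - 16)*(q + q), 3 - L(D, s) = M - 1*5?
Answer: 4104/59 ≈ 69.559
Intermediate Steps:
L(D, s) = 9 (L(D, s) = 3 - (-1 - 1*5) = 3 - (-1 - 5) = 3 - 1*(-6) = 3 + 6 = 9)
F(z, d) = 59 (F(z, d) = 50 + 9 = 59)
c(q) = 2*q*(-16 + q) (c(q) = (-16 + q)*(2*q) = 2*q*(-16 + q))
c(-38)/F(-70, -28) = (2*(-38)*(-16 - 38))/59 = (2*(-38)*(-54))*(1/59) = 4104*(1/59) = 4104/59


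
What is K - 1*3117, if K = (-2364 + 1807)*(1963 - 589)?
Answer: -768435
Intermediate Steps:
K = -765318 (K = -557*1374 = -765318)
K - 1*3117 = -765318 - 1*3117 = -765318 - 3117 = -768435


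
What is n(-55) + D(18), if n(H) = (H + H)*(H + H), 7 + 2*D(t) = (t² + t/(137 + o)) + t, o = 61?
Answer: 134943/11 ≈ 12268.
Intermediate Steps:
D(t) = -7/2 + t²/2 + 199*t/396 (D(t) = -7/2 + ((t² + t/(137 + 61)) + t)/2 = -7/2 + ((t² + t/198) + t)/2 = -7/2 + (t² + 199*t/198)/2 = -7/2 + (t²/2 + 199*t/396) = -7/2 + t²/2 + 199*t/396)
n(H) = 4*H² (n(H) = (2*H)*(2*H) = 4*H²)
n(-55) + D(18) = 4*(-55)² + (-7/2 + (½)*18² + (199/396)*18) = 4*3025 + (-7/2 + (½)*324 + 199/22) = 12100 + (-7/2 + 162 + 199/22) = 12100 + 1843/11 = 134943/11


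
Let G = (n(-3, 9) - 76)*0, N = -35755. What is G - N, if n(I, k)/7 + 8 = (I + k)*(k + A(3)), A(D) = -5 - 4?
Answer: 35755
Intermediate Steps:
A(D) = -9
n(I, k) = -56 + 7*(-9 + k)*(I + k) (n(I, k) = -56 + 7*((I + k)*(k - 9)) = -56 + 7*((I + k)*(-9 + k)) = -56 + 7*((-9 + k)*(I + k)) = -56 + 7*(-9 + k)*(I + k))
G = 0 (G = ((-56 - 63*(-3) - 63*9 + 7*9² + 7*(-3)*9) - 76)*0 = ((-56 + 189 - 567 + 7*81 - 189) - 76)*0 = ((-56 + 189 - 567 + 567 - 189) - 76)*0 = (-56 - 76)*0 = -132*0 = 0)
G - N = 0 - 1*(-35755) = 0 + 35755 = 35755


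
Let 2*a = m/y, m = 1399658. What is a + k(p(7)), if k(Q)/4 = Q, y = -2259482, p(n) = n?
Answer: 62565667/2259482 ≈ 27.690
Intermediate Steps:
k(Q) = 4*Q
a = -699829/2259482 (a = (1399658/(-2259482))/2 = (1399658*(-1/2259482))/2 = (1/2)*(-699829/1129741) = -699829/2259482 ≈ -0.30973)
a + k(p(7)) = -699829/2259482 + 4*7 = -699829/2259482 + 28 = 62565667/2259482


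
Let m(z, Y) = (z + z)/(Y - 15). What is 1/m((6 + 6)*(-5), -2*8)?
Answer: 31/120 ≈ 0.25833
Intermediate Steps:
m(z, Y) = 2*z/(-15 + Y) (m(z, Y) = (2*z)/(-15 + Y) = 2*z/(-15 + Y))
1/m((6 + 6)*(-5), -2*8) = 1/(2*((6 + 6)*(-5))/(-15 - 2*8)) = 1/(2*(12*(-5))/(-15 - 16)) = 1/(2*(-60)/(-31)) = 1/(2*(-60)*(-1/31)) = 1/(120/31) = 31/120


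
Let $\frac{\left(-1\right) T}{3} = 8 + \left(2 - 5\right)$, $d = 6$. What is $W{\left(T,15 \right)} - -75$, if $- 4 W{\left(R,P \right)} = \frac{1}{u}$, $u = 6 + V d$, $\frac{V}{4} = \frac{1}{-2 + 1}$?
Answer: $\frac{5401}{72} \approx 75.014$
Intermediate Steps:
$V = -4$ ($V = \frac{4}{-2 + 1} = \frac{4}{-1} = 4 \left(-1\right) = -4$)
$T = -15$ ($T = - 3 \left(8 + \left(2 - 5\right)\right) = - 3 \left(8 - 3\right) = \left(-3\right) 5 = -15$)
$u = -18$ ($u = 6 - 24 = -18$)
$W{\left(R,P \right)} = \frac{1}{72}$ ($W{\left(R,P \right)} = - \frac{1}{4 \left(-18\right)} = \left(- \frac{1}{4}\right) \left(- \frac{1}{18}\right) = \frac{1}{72}$)
$W{\left(T,15 \right)} - -75 = \frac{1}{72} - -75 = \frac{1}{72} + \left(-138 + 213\right) = \frac{1}{72} + 75 = \frac{5401}{72}$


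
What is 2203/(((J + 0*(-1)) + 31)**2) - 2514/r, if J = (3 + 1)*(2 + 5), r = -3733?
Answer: 16975033/12994573 ≈ 1.3063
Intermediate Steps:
J = 28 (J = 4*7 = 28)
2203/(((J + 0*(-1)) + 31)**2) - 2514/r = 2203/(((28 + 0*(-1)) + 31)**2) - 2514/(-3733) = 2203/(((28 + 0) + 31)**2) - 2514*(-1/3733) = 2203/((28 + 31)**2) + 2514/3733 = 2203/(59**2) + 2514/3733 = 2203/3481 + 2514/3733 = 16975033/12994573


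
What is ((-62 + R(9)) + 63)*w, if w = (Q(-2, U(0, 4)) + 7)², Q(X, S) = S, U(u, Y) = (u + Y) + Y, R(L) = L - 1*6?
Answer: 900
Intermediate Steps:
R(L) = -6 + L (R(L) = L - 6 = -6 + L)
U(u, Y) = u + 2*Y (U(u, Y) = (Y + u) + Y = u + 2*Y)
w = 225 (w = ((0 + 2*4) + 7)² = ((0 + 8) + 7)² = (8 + 7)² = 15² = 225)
((-62 + R(9)) + 63)*w = ((-62 + (-6 + 9)) + 63)*225 = ((-62 + 3) + 63)*225 = (-59 + 63)*225 = 4*225 = 900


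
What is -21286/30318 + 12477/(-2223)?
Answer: -7881416/1248091 ≈ -6.3148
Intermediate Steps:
-21286/30318 + 12477/(-2223) = -21286*1/30318 + 12477*(-1/2223) = -10643/15159 - 4159/741 = -7881416/1248091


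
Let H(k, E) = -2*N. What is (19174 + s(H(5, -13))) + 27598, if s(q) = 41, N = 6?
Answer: 46813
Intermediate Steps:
H(k, E) = -12 (H(k, E) = -2*6 = -12)
(19174 + s(H(5, -13))) + 27598 = (19174 + 41) + 27598 = 19215 + 27598 = 46813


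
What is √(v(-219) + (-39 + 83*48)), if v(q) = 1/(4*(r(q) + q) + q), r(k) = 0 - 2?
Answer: 29*√5706922/1103 ≈ 62.809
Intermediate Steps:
r(k) = -2
v(q) = 1/(-8 + 5*q) (v(q) = 1/(4*(-2 + q) + q) = 1/((-8 + 4*q) + q) = 1/(-8 + 5*q))
√(v(-219) + (-39 + 83*48)) = √(1/(-8 + 5*(-219)) + (-39 + 83*48)) = √(1/(-8 - 1095) + (-39 + 3984)) = √(1/(-1103) + 3945) = √(-1/1103 + 3945) = √(4351334/1103) = 29*√5706922/1103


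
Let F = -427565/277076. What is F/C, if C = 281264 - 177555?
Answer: -427565/28735274884 ≈ -1.4879e-5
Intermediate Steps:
C = 103709
F = -427565/277076 (F = -427565*1/277076 = -427565/277076 ≈ -1.5431)
F/C = -427565/277076/103709 = -427565/277076*1/103709 = -427565/28735274884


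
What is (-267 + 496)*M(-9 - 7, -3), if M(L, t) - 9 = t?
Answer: 1374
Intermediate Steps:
M(L, t) = 9 + t
(-267 + 496)*M(-9 - 7, -3) = (-267 + 496)*(9 - 3) = 229*6 = 1374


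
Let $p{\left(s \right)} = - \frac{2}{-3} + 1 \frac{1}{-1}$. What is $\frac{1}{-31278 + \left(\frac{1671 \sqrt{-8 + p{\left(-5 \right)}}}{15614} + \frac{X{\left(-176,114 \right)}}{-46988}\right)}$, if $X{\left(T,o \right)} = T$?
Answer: $- \frac{1052255515601493135464}{32912444078827007235146539} - \frac{6000581131444910 i \sqrt{3}}{32912444078827007235146539} \approx -3.1971 \cdot 10^{-5} - 3.1579 \cdot 10^{-10} i$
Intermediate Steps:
$p{\left(s \right)} = - \frac{1}{3}$ ($p{\left(s \right)} = \left(-2\right) \left(- \frac{1}{3}\right) + 1 \left(-1\right) = \frac{2}{3} - 1 = - \frac{1}{3}$)
$\frac{1}{-31278 + \left(\frac{1671 \sqrt{-8 + p{\left(-5 \right)}}}{15614} + \frac{X{\left(-176,114 \right)}}{-46988}\right)} = \frac{1}{-31278 + \left(\frac{1671 \sqrt{-8 - \frac{1}{3}}}{15614} - \frac{176}{-46988}\right)} = \frac{1}{-31278 + \left(1671 \sqrt{- \frac{25}{3}} \cdot \frac{1}{15614} - - \frac{44}{11747}\right)} = \frac{1}{-31278 + \left(1671 \frac{5 i \sqrt{3}}{3} \cdot \frac{1}{15614} + \frac{44}{11747}\right)} = \frac{1}{-31278 + \left(2785 i \sqrt{3} \cdot \frac{1}{15614} + \frac{44}{11747}\right)} = \frac{1}{-31278 + \left(\frac{2785 i \sqrt{3}}{15614} + \frac{44}{11747}\right)} = \frac{1}{-31278 + \left(\frac{44}{11747} + \frac{2785 i \sqrt{3}}{15614}\right)} = \frac{1}{- \frac{367422622}{11747} + \frac{2785 i \sqrt{3}}{15614}}$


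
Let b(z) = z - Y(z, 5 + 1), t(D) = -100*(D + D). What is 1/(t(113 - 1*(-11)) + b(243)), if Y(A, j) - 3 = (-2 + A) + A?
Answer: -1/25044 ≈ -3.9930e-5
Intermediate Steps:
t(D) = -200*D
Y(A, j) = 1 + 2*A (Y(A, j) = 3 + ((-2 + A) + A) = 3 + (-2 + 2*A) = 1 + 2*A)
b(z) = -1 - z (b(z) = z - (1 + 2*z) = z + (-1 - 2*z) = -1 - z)
1/(t(113 - 1*(-11)) + b(243)) = 1/(-200*(113 - 1*(-11)) + (-1 - 1*243)) = 1/(-200*(113 + 11) + (-1 - 243)) = 1/(-200*124 - 244) = 1/(-24800 - 244) = 1/(-25044) = -1/25044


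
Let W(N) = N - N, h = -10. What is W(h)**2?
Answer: 0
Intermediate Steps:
W(N) = 0
W(h)**2 = 0**2 = 0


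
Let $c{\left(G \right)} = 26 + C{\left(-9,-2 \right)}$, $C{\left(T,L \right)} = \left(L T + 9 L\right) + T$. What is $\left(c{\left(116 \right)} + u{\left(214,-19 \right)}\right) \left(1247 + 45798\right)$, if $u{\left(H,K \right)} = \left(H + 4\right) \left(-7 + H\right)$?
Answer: $2123752435$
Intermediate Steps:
$C{\left(T,L \right)} = T + 9 L + L T$ ($C{\left(T,L \right)} = \left(9 L + L T\right) + T = T + 9 L + L T$)
$u{\left(H,K \right)} = \left(-7 + H\right) \left(4 + H\right)$ ($u{\left(H,K \right)} = \left(4 + H\right) \left(-7 + H\right) = \left(-7 + H\right) \left(4 + H\right)$)
$c{\left(G \right)} = 17$ ($c{\left(G \right)} = 26 - 9 = 17$)
$\left(c{\left(116 \right)} + u{\left(214,-19 \right)}\right) \left(1247 + 45798\right) = \left(17 - \left(670 - 45796\right)\right) \left(1247 + 45798\right) = \left(17 - -45126\right) 47045 = \left(17 + 45126\right) 47045 = 45143 \cdot 47045 = 2123752435$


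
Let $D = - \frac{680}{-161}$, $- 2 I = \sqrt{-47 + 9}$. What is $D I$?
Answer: $- \frac{340 i \sqrt{38}}{161} \approx - 13.018 i$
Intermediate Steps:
$I = - \frac{i \sqrt{38}}{2}$ ($I = - \frac{\sqrt{-47 + 9}}{2} = - \frac{\sqrt{-38}}{2} = - \frac{i \sqrt{38}}{2} \approx - 3.0822 i$)
$D = \frac{680}{161}$ ($D = \left(-680\right) \left(- \frac{1}{161}\right) = \frac{680}{161} \approx 4.2236$)
$D I = \frac{680 \left(- \frac{i \sqrt{38}}{2}\right)}{161} = - \frac{340 i \sqrt{38}}{161}$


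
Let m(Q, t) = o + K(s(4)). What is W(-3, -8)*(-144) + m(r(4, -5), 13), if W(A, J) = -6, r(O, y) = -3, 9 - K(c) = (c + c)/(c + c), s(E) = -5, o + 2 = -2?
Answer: 868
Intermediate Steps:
o = -4 (o = -2 - 2 = -4)
K(c) = 8 (K(c) = 9 - (c + c)/(c + c) = 9 - 2*c/(2*c) = 9 - 2*c*1/(2*c) = 9 - 1*1 = 9 - 1 = 8)
m(Q, t) = 4 (m(Q, t) = -4 + 8 = 4)
W(-3, -8)*(-144) + m(r(4, -5), 13) = -6*(-144) + 4 = 864 + 4 = 868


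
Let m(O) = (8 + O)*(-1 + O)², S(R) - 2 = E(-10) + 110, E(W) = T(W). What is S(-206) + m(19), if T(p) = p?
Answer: 8850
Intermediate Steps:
E(W) = W
S(R) = 102 (S(R) = 2 + (-10 + 110) = 2 + 100 = 102)
m(O) = (-1 + O)²*(8 + O)
S(-206) + m(19) = 102 + (-1 + 19)²*(8 + 19) = 102 + 18²*27 = 102 + 324*27 = 102 + 8748 = 8850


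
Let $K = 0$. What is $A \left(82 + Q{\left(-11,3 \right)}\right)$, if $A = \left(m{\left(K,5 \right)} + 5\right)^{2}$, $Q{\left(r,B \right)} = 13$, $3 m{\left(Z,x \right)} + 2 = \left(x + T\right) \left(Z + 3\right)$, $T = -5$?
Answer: $\frac{16055}{9} \approx 1783.9$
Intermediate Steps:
$m{\left(Z,x \right)} = - \frac{2}{3} + \frac{\left(-5 + x\right) \left(3 + Z\right)}{3}$ ($m{\left(Z,x \right)} = - \frac{2}{3} + \frac{\left(x - 5\right) \left(Z + 3\right)}{3} = - \frac{2}{3} + \frac{\left(-5 + x\right) \left(3 + Z\right)}{3}$)
$A = \frac{169}{9}$ ($A = \left(\left(- \frac{17}{3} + 5 - 0 + \frac{1}{3} \cdot 0 \cdot 5\right) + 5\right)^{2} = \left(\left(- \frac{17}{3} + 5 + 0 + 0\right) + 5\right)^{2} = \left(- \frac{2}{3} + 5\right)^{2} = \left(\frac{13}{3}\right)^{2} = \frac{169}{9} \approx 18.778$)
$A \left(82 + Q{\left(-11,3 \right)}\right) = \frac{169 \left(82 + 13\right)}{9} = \frac{169}{9} \cdot 95 = \frac{16055}{9}$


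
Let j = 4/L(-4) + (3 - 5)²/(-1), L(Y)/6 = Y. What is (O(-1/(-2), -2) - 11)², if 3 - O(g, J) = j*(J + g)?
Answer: 3249/16 ≈ 203.06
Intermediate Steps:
L(Y) = 6*Y
j = -25/6 (j = 4/((6*(-4))) + (3 - 5)²/(-1) = 4/(-24) + (-2)²*(-1) = 4*(-1/24) + 4*(-1) = -⅙ - 4 = -25/6 ≈ -4.1667)
O(g, J) = 3 + 25*J/6 + 25*g/6 (O(g, J) = 3 - (-25)*(J + g)/6 = 3 - (-25*J/6 - 25*g/6) = 3 + (25*J/6 + 25*g/6) = 3 + 25*J/6 + 25*g/6)
(O(-1/(-2), -2) - 11)² = ((3 + (25/6)*(-2) + 25*(-1/(-2))/6) - 11)² = ((3 - 25/3 + 25*(-1*(-½))/6) - 11)² = ((3 - 25/3 + (25/6)*(½)) - 11)² = ((3 - 25/3 + 25/12) - 11)² = (-13/4 - 11)² = (-57/4)² = 3249/16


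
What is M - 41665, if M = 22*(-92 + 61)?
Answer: -42347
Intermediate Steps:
M = -682 (M = 22*(-31) = -682)
M - 41665 = -682 - 41665 = -42347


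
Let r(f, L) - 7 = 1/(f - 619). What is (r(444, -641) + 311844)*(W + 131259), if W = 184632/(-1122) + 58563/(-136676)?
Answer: 9142646302244477391/223636105 ≈ 4.0882e+10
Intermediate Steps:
r(f, L) = 7 + 1/(-619 + f) (r(f, L) = 7 + 1/(f - 619) = 7 + 1/(-619 + f))
W = -4216745153/25558412 (W = 184632*(-1/1122) + 58563*(-1/136676) = -30772/187 - 58563/136676 = -4216745153/25558412 ≈ -164.98)
(r(444, -641) + 311844)*(W + 131259) = ((-4332 + 7*444)/(-619 + 444) + 311844)*(-4216745153/25558412 + 131259) = ((-4332 + 3108)/(-175) + 311844)*(3350554855555/25558412) = (-1/175*(-1224) + 311844)*(3350554855555/25558412) = (1224/175 + 311844)*(3350554855555/25558412) = (54573924/175)*(3350554855555/25558412) = 9142646302244477391/223636105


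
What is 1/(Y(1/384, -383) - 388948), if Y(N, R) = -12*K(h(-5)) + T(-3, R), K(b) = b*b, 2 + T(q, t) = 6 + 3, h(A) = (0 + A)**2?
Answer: -1/396441 ≈ -2.5224e-6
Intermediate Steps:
h(A) = A**2
T(q, t) = 7 (T(q, t) = -2 + (6 + 3) = -2 + 9 = 7)
K(b) = b**2
Y(N, R) = -7493 (Y(N, R) = -12*((-5)**2)**2 + 7 = -12*25**2 + 7 = -12*625 + 7 = -7500 + 7 = -7493)
1/(Y(1/384, -383) - 388948) = 1/(-7493 - 388948) = 1/(-396441) = -1/396441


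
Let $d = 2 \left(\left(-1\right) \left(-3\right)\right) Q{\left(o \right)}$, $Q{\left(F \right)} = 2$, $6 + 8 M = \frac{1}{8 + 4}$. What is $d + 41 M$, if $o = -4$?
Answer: $- \frac{1759}{96} \approx -18.323$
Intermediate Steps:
$M = - \frac{71}{96}$ ($M = - \frac{3}{4} + \frac{1}{8 \left(8 + 4\right)} = - \frac{3}{4} + \frac{1}{8 \cdot 12} = - \frac{3}{4} + \frac{1}{8} \cdot \frac{1}{12} = - \frac{3}{4} + \frac{1}{96} = - \frac{71}{96} \approx -0.73958$)
$d = 12$ ($d = 2 \left(\left(-1\right) \left(-3\right)\right) 2 = 2 \cdot 3 \cdot 2 = 6 \cdot 2 = 12$)
$d + 41 M = 12 + 41 \left(- \frac{71}{96}\right) = 12 - \frac{2911}{96} = - \frac{1759}{96}$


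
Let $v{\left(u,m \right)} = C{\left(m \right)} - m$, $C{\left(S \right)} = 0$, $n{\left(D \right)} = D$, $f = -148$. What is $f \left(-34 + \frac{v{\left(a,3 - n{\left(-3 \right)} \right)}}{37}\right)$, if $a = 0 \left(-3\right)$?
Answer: $5056$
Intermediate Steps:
$a = 0$
$v{\left(u,m \right)} = - m$ ($v{\left(u,m \right)} = 0 - m = - m$)
$f \left(-34 + \frac{v{\left(a,3 - n{\left(-3 \right)} \right)}}{37}\right) = - 148 \left(-34 + \frac{\left(-1\right) \left(3 - -3\right)}{37}\right) = - 148 \left(-34 + - (3 + 3) \frac{1}{37}\right) = - 148 \left(-34 + \left(-1\right) 6 \cdot \frac{1}{37}\right) = - 148 \left(-34 - \frac{6}{37}\right) = \left(-148\right) \left(- \frac{1264}{37}\right) = 5056$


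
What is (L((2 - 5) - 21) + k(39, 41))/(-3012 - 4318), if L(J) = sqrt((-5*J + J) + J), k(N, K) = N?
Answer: -39/7330 - 3*sqrt(2)/3665 ≈ -0.0064782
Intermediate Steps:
L(J) = sqrt(3)*sqrt(-J) (L(J) = sqrt(-4*J + J) = sqrt(-3*J) = sqrt(3)*sqrt(-J))
(L((2 - 5) - 21) + k(39, 41))/(-3012 - 4318) = (sqrt(3)*sqrt(-((2 - 5) - 21)) + 39)/(-3012 - 4318) = (sqrt(3)*sqrt(-(-3 - 21)) + 39)/(-7330) = (sqrt(3)*sqrt(-1*(-24)) + 39)*(-1/7330) = (sqrt(3)*sqrt(24) + 39)*(-1/7330) = (sqrt(3)*(2*sqrt(6)) + 39)*(-1/7330) = (6*sqrt(2) + 39)*(-1/7330) = (39 + 6*sqrt(2))*(-1/7330) = -39/7330 - 3*sqrt(2)/3665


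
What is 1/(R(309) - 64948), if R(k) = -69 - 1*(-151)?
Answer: -1/64866 ≈ -1.5416e-5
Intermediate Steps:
R(k) = 82 (R(k) = -69 + 151 = 82)
1/(R(309) - 64948) = 1/(82 - 64948) = 1/(-64866) = -1/64866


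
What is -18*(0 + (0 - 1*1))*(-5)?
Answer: -90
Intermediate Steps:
-18*(0 + (0 - 1*1))*(-5) = -18*(0 + (0 - 1))*(-5) = -18*(0 - 1)*(-5) = -(-18)*(-5) = -18*5 = -90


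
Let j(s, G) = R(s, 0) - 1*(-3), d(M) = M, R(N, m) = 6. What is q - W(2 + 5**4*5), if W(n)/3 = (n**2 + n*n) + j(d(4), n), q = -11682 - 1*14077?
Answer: -58694560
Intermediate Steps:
j(s, G) = 9 (j(s, G) = 6 - 1*(-3) = 6 + 3 = 9)
q = -25759 (q = -11682 - 14077 = -25759)
W(n) = 27 + 6*n**2 (W(n) = 3*((n**2 + n*n) + 9) = 3*((n**2 + n**2) + 9) = 3*(2*n**2 + 9) = 3*(9 + 2*n**2) = 27 + 6*n**2)
q - W(2 + 5**4*5) = -25759 - (27 + 6*(2 + 5**4*5)**2) = -25759 - (27 + 6*(2 + 625*5)**2) = -25759 - (27 + 6*(2 + 3125)**2) = -25759 - (27 + 6*3127**2) = -25759 - (27 + 6*9778129) = -25759 - (27 + 58668774) = -25759 - 1*58668801 = -25759 - 58668801 = -58694560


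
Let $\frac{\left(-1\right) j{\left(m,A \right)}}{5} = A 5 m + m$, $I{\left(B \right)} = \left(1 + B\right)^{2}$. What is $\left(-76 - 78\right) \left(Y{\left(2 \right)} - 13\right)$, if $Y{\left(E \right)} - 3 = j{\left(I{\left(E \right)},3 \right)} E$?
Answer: $223300$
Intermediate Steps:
$j{\left(m,A \right)} = - 5 m - 25 A m$ ($j{\left(m,A \right)} = - 5 \left(A 5 m + m\right) = - 5 \left(5 A m + m\right) = - 5 \left(m + 5 A m\right) = - 5 m - 25 A m$)
$Y{\left(E \right)} = 3 - 80 E \left(1 + E\right)^{2}$ ($Y{\left(E \right)} = 3 + - 5 \left(1 + E\right)^{2} \left(1 + 5 \cdot 3\right) E = 3 + - 5 \left(1 + E\right)^{2} \left(1 + 15\right) E = 3 + \left(-5\right) \left(1 + E\right)^{2} \cdot 16 E = 3 + - 80 \left(1 + E\right)^{2} E = 3 - 80 E \left(1 + E\right)^{2}$)
$\left(-76 - 78\right) \left(Y{\left(2 \right)} - 13\right) = \left(-76 - 78\right) \left(\left(3 - 160 \left(1 + 2\right)^{2}\right) - 13\right) = - 154 \left(\left(3 - 160 \cdot 3^{2}\right) - 13\right) = - 154 \left(\left(3 - 160 \cdot 9\right) - 13\right) = - 154 \left(\left(3 - 1440\right) - 13\right) = - 154 \left(-1437 - 13\right) = \left(-154\right) \left(-1450\right) = 223300$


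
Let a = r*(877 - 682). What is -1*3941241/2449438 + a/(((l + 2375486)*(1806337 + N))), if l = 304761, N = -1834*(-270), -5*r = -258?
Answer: -24312073346904876303/15109686612685049162 ≈ -1.6090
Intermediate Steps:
r = 258/5 (r = -1/5*(-258) = 258/5 ≈ 51.600)
N = 495180
a = 10062 (a = 258*(877 - 682)/5 = (258/5)*195 = 10062)
-1*3941241/2449438 + a/(((l + 2375486)*(1806337 + N))) = -1*3941241/2449438 + 10062/(((304761 + 2375486)*(1806337 + 495180))) = -3941241*1/2449438 + 10062/((2680247*2301517)) = -3941241/2449438 + 10062/6168634034699 = -24312073346904876303/15109686612685049162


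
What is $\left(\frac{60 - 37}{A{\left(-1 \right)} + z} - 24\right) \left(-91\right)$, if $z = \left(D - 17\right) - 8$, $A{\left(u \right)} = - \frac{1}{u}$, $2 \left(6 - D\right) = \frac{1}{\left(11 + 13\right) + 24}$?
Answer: $\frac{43704}{19} \approx 2300.2$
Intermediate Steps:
$D = \frac{575}{96}$ ($D = 6 - \frac{1}{2 \left(\left(11 + 13\right) + 24\right)} = 6 - \frac{1}{2 \left(24 + 24\right)} = 6 - \frac{1}{2 \cdot 48} = 6 - \frac{1}{96} = \frac{575}{96} \approx 5.9896$)
$z = - \frac{1825}{96}$ ($z = \left(\frac{575}{96} - 17\right) - 8 = - \frac{1057}{96} - 8 = - \frac{1825}{96} \approx -19.01$)
$\left(\frac{60 - 37}{A{\left(-1 \right)} + z} - 24\right) \left(-91\right) = \left(\frac{60 - 37}{- \frac{1}{-1} - \frac{1825}{96}} - 24\right) \left(-91\right) = \left(\frac{23}{\left(-1\right) \left(-1\right) - \frac{1825}{96}} - 24\right) \left(-91\right) = \left(\frac{23}{1 - \frac{1825}{96}} - 24\right) \left(-91\right) = \left(\frac{23}{- \frac{1729}{96}} - 24\right) \left(-91\right) = \left(23 \left(- \frac{96}{1729}\right) - 24\right) \left(-91\right) = \left(- \frac{2208}{1729} - 24\right) \left(-91\right) = \left(- \frac{43704}{1729}\right) \left(-91\right) = \frac{43704}{19}$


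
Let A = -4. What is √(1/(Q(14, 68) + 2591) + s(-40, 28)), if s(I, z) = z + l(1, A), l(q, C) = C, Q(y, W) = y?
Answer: √162867205/2605 ≈ 4.8990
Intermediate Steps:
s(I, z) = -4 + z (s(I, z) = z - 4 = -4 + z)
√(1/(Q(14, 68) + 2591) + s(-40, 28)) = √(1/(14 + 2591) + (-4 + 28)) = √(1/2605 + 24) = √(62521/2605) = √162867205/2605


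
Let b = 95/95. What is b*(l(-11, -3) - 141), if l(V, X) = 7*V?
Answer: -218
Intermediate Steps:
b = 1 (b = 95*(1/95) = 1)
b*(l(-11, -3) - 141) = 1*(7*(-11) - 141) = 1*(-77 - 141) = 1*(-218) = -218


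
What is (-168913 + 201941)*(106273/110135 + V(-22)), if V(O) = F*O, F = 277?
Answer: -22163651340676/110135 ≈ -2.0124e+8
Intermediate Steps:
V(O) = 277*O
(-168913 + 201941)*(106273/110135 + V(-22)) = (-168913 + 201941)*(106273/110135 + 277*(-22)) = 33028*(106273*(1/110135) - 6094) = 33028*(106273/110135 - 6094) = 33028*(-671056417/110135) = -22163651340676/110135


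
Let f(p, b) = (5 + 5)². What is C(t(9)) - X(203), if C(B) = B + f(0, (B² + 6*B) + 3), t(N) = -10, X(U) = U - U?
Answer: 90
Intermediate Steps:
X(U) = 0
f(p, b) = 100 (f(p, b) = 10² = 100)
C(B) = 100 + B (C(B) = B + 100 = 100 + B)
C(t(9)) - X(203) = (100 - 10) - 1*0 = 90 + 0 = 90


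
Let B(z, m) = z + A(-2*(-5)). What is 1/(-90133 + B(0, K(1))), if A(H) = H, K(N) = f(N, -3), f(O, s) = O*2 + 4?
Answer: -1/90123 ≈ -1.1096e-5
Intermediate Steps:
f(O, s) = 4 + 2*O (f(O, s) = 2*O + 4 = 4 + 2*O)
K(N) = 4 + 2*N
B(z, m) = 10 + z (B(z, m) = z - 2*(-5) = z + 10 = 10 + z)
1/(-90133 + B(0, K(1))) = 1/(-90133 + (10 + 0)) = 1/(-90133 + 10) = 1/(-90123) = -1/90123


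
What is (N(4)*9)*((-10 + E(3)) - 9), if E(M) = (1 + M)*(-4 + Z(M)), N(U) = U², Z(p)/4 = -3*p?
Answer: -25776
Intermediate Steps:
Z(p) = -12*p (Z(p) = 4*(-3*p) = -12*p)
E(M) = (1 + M)*(-4 - 12*M)
(N(4)*9)*((-10 + E(3)) - 9) = (4²*9)*((-10 + (-4 - 16*3 - 12*3²)) - 9) = (16*9)*((-10 + (-4 - 48 - 12*9)) - 9) = 144*((-10 + (-4 - 48 - 108)) - 9) = 144*((-10 - 160) - 9) = 144*(-170 - 9) = 144*(-179) = -25776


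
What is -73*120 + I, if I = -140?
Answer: -8900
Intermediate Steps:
-73*120 + I = -73*120 - 140 = -8760 - 140 = -8900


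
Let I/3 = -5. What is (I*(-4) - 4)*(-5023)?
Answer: -281288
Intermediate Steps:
I = -15 (I = 3*(-5) = -15)
(I*(-4) - 4)*(-5023) = (-15*(-4) - 4)*(-5023) = (60 - 4)*(-5023) = 56*(-5023) = -281288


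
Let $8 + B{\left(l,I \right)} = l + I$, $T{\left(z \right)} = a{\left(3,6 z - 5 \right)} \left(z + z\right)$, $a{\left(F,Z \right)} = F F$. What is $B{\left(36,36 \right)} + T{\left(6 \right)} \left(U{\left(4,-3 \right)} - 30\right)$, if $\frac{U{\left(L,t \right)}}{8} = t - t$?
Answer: $-3176$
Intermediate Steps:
$a{\left(F,Z \right)} = F^{2}$
$U{\left(L,t \right)} = 0$ ($U{\left(L,t \right)} = 8 \left(t - t\right) = 8 \cdot 0 = 0$)
$T{\left(z \right)} = 18 z$ ($T{\left(z \right)} = 3^{2} \left(z + z\right) = 9 \cdot 2 z = 18 z$)
$B{\left(l,I \right)} = -8 + I + l$ ($B{\left(l,I \right)} = -8 + \left(l + I\right) = -8 + \left(I + l\right) = -8 + I + l$)
$B{\left(36,36 \right)} + T{\left(6 \right)} \left(U{\left(4,-3 \right)} - 30\right) = \left(-8 + 36 + 36\right) + 18 \cdot 6 \left(0 - 30\right) = 64 + 108 \left(-30\right) = 64 - 3240 = -3176$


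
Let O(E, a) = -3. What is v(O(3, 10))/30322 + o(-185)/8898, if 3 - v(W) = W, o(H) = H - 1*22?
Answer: -1037211/44967526 ≈ -0.023066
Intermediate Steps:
o(H) = -22 + H (o(H) = H - 22 = -22 + H)
v(W) = 3 - W
v(O(3, 10))/30322 + o(-185)/8898 = (3 - 1*(-3))/30322 + (-22 - 185)/8898 = (3 + 3)*(1/30322) - 207*1/8898 = 6*(1/30322) - 69/2966 = 3/15161 - 69/2966 = -1037211/44967526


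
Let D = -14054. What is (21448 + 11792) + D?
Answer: 19186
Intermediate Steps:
(21448 + 11792) + D = (21448 + 11792) - 14054 = 33240 - 14054 = 19186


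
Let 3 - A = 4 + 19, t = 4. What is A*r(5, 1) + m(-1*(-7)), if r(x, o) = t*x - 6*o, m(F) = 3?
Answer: -277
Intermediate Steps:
r(x, o) = -6*o + 4*x (r(x, o) = 4*x - 6*o = -6*o + 4*x)
A = -20 (A = 3 - (4 + 19) = 3 - 1*23 = 3 - 23 = -20)
A*r(5, 1) + m(-1*(-7)) = -20*(-6*1 + 4*5) + 3 = -20*(-6 + 20) + 3 = -20*14 + 3 = -280 + 3 = -277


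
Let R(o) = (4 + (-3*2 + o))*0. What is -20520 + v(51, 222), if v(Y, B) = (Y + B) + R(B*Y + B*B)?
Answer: -20247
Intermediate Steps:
R(o) = 0 (R(o) = (4 + (-6 + o))*0 = (-2 + o)*0 = 0)
v(Y, B) = B + Y (v(Y, B) = (Y + B) + 0 = (B + Y) + 0 = B + Y)
-20520 + v(51, 222) = -20520 + (222 + 51) = -20520 + 273 = -20247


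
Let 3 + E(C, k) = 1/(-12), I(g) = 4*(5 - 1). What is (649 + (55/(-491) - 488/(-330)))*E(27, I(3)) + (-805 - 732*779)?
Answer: -139274093027/243045 ≈ -5.7304e+5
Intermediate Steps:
I(g) = 16 (I(g) = 4*4 = 16)
E(C, k) = -37/12 (E(C, k) = -3 + 1/(-12) = -3 - 1/12 = -37/12)
(649 + (55/(-491) - 488/(-330)))*E(27, I(3)) + (-805 - 732*779) = (649 + (55/(-491) - 488/(-330)))*(-37/12) + (-805 - 732*779) = (649 + (55*(-1/491) - 488*(-1/330)))*(-37/12) + (-805 - 570228) = (649 + (-55/491 + 244/165))*(-37/12) - 571033 = (649 + 110729/81015)*(-37/12) - 571033 = (52689464/81015)*(-37/12) - 571033 = -487377542/243045 - 571033 = -139274093027/243045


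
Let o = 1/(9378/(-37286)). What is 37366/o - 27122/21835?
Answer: -3826197949736/407069905 ≈ -9399.4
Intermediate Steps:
o = -18643/4689 (o = 1/(9378*(-1/37286)) = 1/(-4689/18643) = -18643/4689 ≈ -3.9759)
37366/o - 27122/21835 = 37366/(-18643/4689) - 27122/21835 = 37366*(-4689/18643) - 27122*1/21835 = -175209174/18643 - 27122/21835 = -3826197949736/407069905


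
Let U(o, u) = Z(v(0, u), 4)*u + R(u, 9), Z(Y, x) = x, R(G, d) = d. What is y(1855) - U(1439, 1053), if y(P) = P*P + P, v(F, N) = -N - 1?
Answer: 3438659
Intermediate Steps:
v(F, N) = -1 - N
U(o, u) = 9 + 4*u (U(o, u) = 4*u + 9 = 9 + 4*u)
y(P) = P + P**2 (y(P) = P**2 + P = P + P**2)
y(1855) - U(1439, 1053) = 1855*(1 + 1855) - (9 + 4*1053) = 1855*1856 - (9 + 4212) = 3442880 - 1*4221 = 3442880 - 4221 = 3438659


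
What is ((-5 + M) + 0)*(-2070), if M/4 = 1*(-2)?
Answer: 26910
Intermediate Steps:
M = -8 (M = 4*(1*(-2)) = 4*(-2) = -8)
((-5 + M) + 0)*(-2070) = ((-5 - 8) + 0)*(-2070) = (-13 + 0)*(-2070) = -13*(-2070) = 26910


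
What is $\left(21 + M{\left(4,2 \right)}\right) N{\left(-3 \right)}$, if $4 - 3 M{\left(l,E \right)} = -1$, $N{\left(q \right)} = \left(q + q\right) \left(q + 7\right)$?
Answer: $-544$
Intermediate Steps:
$N{\left(q \right)} = 2 q \left(7 + q\right)$
$M{\left(l,E \right)} = \frac{5}{3}$ ($M{\left(l,E \right)} = \frac{4}{3} - - \frac{1}{3} = \frac{4}{3} + \frac{1}{3} = \frac{5}{3}$)
$\left(21 + M{\left(4,2 \right)}\right) N{\left(-3 \right)} = \left(21 + \frac{5}{3}\right) 2 \left(-3\right) \left(7 - 3\right) = \frac{68 \cdot 2 \left(-3\right) 4}{3} = \frac{68}{3} \left(-24\right) = -544$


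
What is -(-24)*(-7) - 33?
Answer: -201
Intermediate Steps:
-(-24)*(-7) - 33 = -24*7 - 33 = -168 - 33 = -201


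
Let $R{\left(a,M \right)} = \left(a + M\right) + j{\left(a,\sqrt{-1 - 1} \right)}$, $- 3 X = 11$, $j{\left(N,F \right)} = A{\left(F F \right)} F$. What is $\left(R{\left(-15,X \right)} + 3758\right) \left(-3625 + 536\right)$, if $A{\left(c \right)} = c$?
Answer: $- \frac{34652402}{3} + 6178 i \sqrt{2} \approx -1.1551 \cdot 10^{7} + 8737.0 i$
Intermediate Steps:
$j{\left(N,F \right)} = F^{3}$ ($j{\left(N,F \right)} = F F F = F^{2} F = F^{3}$)
$X = - \frac{11}{3}$ ($X = \left(- \frac{1}{3}\right) 11 = - \frac{11}{3} \approx -3.6667$)
$R{\left(a,M \right)} = M + a - 2 i \sqrt{2}$ ($R{\left(a,M \right)} = \left(a + M\right) + \left(\sqrt{-1 - 1}\right)^{3} = \left(M + a\right) + \left(\sqrt{-2}\right)^{3} = \left(M + a\right) + \left(i \sqrt{2}\right)^{3} = \left(M + a\right) - 2 i \sqrt{2} = M + a - 2 i \sqrt{2}$)
$\left(R{\left(-15,X \right)} + 3758\right) \left(-3625 + 536\right) = \left(\left(- \frac{11}{3} - 15 - 2 i \sqrt{2}\right) + 3758\right) \left(-3625 + 536\right) = \left(\left(- \frac{56}{3} - 2 i \sqrt{2}\right) + 3758\right) \left(-3089\right) = \left(\frac{11218}{3} - 2 i \sqrt{2}\right) \left(-3089\right) = - \frac{34652402}{3} + 6178 i \sqrt{2}$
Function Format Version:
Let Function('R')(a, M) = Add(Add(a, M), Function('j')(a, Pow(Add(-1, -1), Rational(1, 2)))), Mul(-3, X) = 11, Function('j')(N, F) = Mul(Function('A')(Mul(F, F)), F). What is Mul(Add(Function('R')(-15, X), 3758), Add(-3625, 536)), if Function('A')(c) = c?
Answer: Add(Rational(-34652402, 3), Mul(6178, I, Pow(2, Rational(1, 2)))) ≈ Add(-1.1551e+7, Mul(8737.0, I))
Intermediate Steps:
Function('j')(N, F) = Pow(F, 3) (Function('j')(N, F) = Mul(Mul(F, F), F) = Mul(Pow(F, 2), F) = Pow(F, 3))
X = Rational(-11, 3) (X = Mul(Rational(-1, 3), 11) = Rational(-11, 3) ≈ -3.6667)
Function('R')(a, M) = Add(M, a, Mul(-2, I, Pow(2, Rational(1, 2)))) (Function('R')(a, M) = Add(Add(a, M), Pow(Pow(Add(-1, -1), Rational(1, 2)), 3)) = Add(Add(M, a), Pow(Pow(-2, Rational(1, 2)), 3)) = Add(Add(M, a), Pow(Mul(I, Pow(2, Rational(1, 2))), 3)) = Add(Add(M, a), Mul(-2, I, Pow(2, Rational(1, 2)))) = Add(M, a, Mul(-2, I, Pow(2, Rational(1, 2)))))
Mul(Add(Function('R')(-15, X), 3758), Add(-3625, 536)) = Mul(Add(Add(Rational(-11, 3), -15, Mul(-2, I, Pow(2, Rational(1, 2)))), 3758), Add(-3625, 536)) = Mul(Add(Add(Rational(-56, 3), Mul(-2, I, Pow(2, Rational(1, 2)))), 3758), -3089) = Mul(Add(Rational(11218, 3), Mul(-2, I, Pow(2, Rational(1, 2)))), -3089) = Add(Rational(-34652402, 3), Mul(6178, I, Pow(2, Rational(1, 2))))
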